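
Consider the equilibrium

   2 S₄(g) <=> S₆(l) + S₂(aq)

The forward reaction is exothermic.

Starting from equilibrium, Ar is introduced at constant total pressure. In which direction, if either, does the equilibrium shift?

left

Adding inert gas at constant total pressure expands the volume and lowers every reacting partial pressure. With Δn_gas = 0 − 2 = -2, Q moves away from K toward the side with fewer gas moles, so the system shifts toward the side with more gas moles — to the left.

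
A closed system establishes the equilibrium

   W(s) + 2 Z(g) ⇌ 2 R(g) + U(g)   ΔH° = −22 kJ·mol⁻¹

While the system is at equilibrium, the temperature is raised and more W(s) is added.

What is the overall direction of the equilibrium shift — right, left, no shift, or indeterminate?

left

The forward reaction is exothermic. Raising T favours the endothermic direction — shift to the left.
W is a pure solid; its activity is 1 regardless of amount, so Q is unaffected — no shift from this change.
Only the nonzero effect(s) matter; the net shift is to the left.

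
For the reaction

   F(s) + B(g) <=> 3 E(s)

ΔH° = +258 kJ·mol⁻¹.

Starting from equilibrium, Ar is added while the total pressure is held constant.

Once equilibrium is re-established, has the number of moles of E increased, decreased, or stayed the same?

Adding inert gas at constant total pressure expands the volume and lowers every reacting partial pressure. With Δn_gas = 0 − 1 = -1, Q moves away from K toward the side with fewer gas moles, so the system shifts toward the side with more gas moles — to the left.
The net shift is to the left. E is a product, so its amount decreases.

decreases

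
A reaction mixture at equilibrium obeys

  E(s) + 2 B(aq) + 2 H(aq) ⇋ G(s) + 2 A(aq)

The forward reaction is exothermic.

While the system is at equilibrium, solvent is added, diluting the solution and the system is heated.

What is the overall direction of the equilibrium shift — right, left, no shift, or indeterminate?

left

Dilution lowers every aqueous concentration by the same factor. Δn_aq = 2 − 4 = -2, so the system shifts toward the side with more dissolved moles — to the left.
The forward reaction is exothermic. Raising T favours the endothermic direction — shift to the left.
All effects act in the same direction — net shift to the left.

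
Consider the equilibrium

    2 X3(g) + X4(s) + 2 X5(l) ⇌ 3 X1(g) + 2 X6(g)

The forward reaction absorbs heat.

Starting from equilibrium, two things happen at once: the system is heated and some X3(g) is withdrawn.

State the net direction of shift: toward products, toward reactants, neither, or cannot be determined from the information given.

The forward reaction is endothermic. Raising T favours the endothermic direction — shift to the right.
Removing X3 (g), a reactant, drives the reaction to the left.
The individual effects push in opposite directions; without quantitative information the net direction cannot be determined.

cannot be determined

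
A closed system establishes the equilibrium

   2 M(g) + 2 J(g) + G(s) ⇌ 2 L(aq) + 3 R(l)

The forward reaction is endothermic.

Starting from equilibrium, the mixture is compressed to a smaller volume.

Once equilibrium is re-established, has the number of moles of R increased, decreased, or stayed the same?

increases

Gas moles: reactants 4, products 0 (Δn_gas = -4). Compression shifts the system toward the side with fewer moles of gas — to the right.
The net shift is to the right. R is a product, so its amount increases.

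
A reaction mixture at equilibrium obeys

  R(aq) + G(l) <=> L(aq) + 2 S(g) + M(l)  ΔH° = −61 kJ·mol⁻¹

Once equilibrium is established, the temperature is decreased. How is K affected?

increases

K depends on temperature via the van 't Hoff relation. The forward reaction is exothermic, so lowering T increases K.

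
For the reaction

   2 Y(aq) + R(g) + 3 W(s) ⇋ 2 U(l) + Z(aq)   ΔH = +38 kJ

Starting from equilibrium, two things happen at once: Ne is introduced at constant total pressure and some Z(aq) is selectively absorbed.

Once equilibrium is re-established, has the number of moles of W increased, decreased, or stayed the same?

cannot be determined

Adding inert gas at constant total pressure expands the volume and lowers every reacting partial pressure. With Δn_gas = 0 − 1 = -1, Q moves away from K toward the side with fewer gas moles, so the system shifts toward the side with more gas moles — to the left.
Removing Z (aq), a product, drives the reaction to the right.
The two effects oppose each other, so the net shift — and hence the change in W — cannot be determined from the given information.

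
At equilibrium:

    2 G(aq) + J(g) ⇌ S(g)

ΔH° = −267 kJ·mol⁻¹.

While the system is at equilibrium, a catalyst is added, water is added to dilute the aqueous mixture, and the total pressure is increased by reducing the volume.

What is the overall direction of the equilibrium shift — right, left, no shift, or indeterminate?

left

A catalyst speeds both forward and reverse rates equally; it changes neither Q nor K — no shift from this change.
Dilution lowers every aqueous concentration by the same factor. Δn_aq = 0 − 2 = -2, so the system shifts toward the side with more dissolved moles — to the left.
Gas moles: reactants 1, products 1. Δn_gas = 0, so a volume change leaves Q equal to K — no shift from this change.
Only the nonzero effect(s) matter; the net shift is to the left.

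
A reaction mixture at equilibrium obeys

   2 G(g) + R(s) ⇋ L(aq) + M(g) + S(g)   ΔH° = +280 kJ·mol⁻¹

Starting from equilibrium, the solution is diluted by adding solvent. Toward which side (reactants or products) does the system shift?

right

Dilution lowers every aqueous concentration by the same factor. Δn_aq = 1 − 0 = +1, so the system shifts toward the side with more dissolved moles — to the right.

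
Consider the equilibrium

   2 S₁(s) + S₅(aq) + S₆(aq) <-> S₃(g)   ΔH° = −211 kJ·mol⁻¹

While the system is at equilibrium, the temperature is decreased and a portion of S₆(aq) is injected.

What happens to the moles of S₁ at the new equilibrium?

decreases

The forward reaction is exothermic. Lowering T favours the exothermic direction — shift to the right.
Adding S₆ (aq), a reactant, drives the reaction to the right.
The net shift is to the right. S₁ is a reactant, so its amount decreases.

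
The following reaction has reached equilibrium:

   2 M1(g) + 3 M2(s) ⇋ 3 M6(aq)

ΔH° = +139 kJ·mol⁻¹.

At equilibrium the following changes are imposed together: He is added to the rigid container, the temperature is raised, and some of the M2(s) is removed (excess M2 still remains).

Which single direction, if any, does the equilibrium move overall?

right

At constant volume, adding an inert gas leaves every reacting species' partial pressure unchanged, so Q is unchanged — no shift from this change.
The forward reaction is endothermic. Raising T favours the endothermic direction — shift to the right.
M2 is a pure solid; its activity is 1 regardless of amount, so Q is unaffected — no shift from this change.
Only the nonzero effect(s) matter; the net shift is to the right.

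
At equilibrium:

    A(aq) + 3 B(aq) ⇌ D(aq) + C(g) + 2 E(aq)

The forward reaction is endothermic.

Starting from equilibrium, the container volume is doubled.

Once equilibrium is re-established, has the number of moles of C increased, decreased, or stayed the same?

Gas moles: reactants 0, products 1 (Δn_gas = +1). Expansion shifts the system toward the side with more moles of gas — to the right.
The net shift is to the right. C is a product, so its amount increases.

increases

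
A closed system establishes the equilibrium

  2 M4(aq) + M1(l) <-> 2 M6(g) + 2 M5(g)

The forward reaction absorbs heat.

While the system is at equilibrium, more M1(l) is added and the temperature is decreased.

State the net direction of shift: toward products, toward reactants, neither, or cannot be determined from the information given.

M1 is a pure liquid; its activity is 1 regardless of amount, so Q is unaffected — no shift from this change.
The forward reaction is endothermic. Lowering T favours the exothermic direction — shift to the left.
Only the nonzero effect(s) matter; the net shift is to the left.

left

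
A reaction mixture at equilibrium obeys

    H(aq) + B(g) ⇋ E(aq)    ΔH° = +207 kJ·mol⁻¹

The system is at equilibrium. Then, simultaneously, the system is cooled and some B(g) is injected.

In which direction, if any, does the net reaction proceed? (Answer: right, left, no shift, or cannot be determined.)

The forward reaction is endothermic. Lowering T favours the exothermic direction — shift to the left.
Adding B (g), a reactant, drives the reaction to the right.
The individual effects push in opposite directions; without quantitative information the net direction cannot be determined.

cannot be determined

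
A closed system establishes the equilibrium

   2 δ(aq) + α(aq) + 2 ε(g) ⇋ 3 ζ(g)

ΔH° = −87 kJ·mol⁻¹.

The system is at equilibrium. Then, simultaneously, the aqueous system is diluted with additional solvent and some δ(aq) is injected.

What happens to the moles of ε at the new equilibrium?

cannot be determined

Dilution lowers every aqueous concentration by the same factor. Δn_aq = 0 − 3 = -3, so the system shifts toward the side with more dissolved moles — to the left.
Adding δ (aq), a reactant, drives the reaction to the right.
The two effects oppose each other, so the net shift — and hence the change in ε — cannot be determined from the given information.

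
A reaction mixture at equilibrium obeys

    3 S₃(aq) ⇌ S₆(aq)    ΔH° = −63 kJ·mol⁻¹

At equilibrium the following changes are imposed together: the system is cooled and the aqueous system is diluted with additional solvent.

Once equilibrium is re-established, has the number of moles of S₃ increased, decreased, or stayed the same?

The forward reaction is exothermic. Lowering T favours the exothermic direction — shift to the right.
Dilution lowers every aqueous concentration by the same factor. Δn_aq = 1 − 3 = -2, so the system shifts toward the side with more dissolved moles — to the left.
The two effects oppose each other, so the net shift — and hence the change in S₃ — cannot be determined from the given information.

cannot be determined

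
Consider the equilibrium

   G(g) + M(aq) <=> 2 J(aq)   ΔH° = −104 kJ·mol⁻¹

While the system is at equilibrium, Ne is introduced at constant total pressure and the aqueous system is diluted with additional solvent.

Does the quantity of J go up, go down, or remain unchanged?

cannot be determined

Adding inert gas at constant total pressure expands the volume and lowers every reacting partial pressure. With Δn_gas = 0 − 1 = -1, Q moves away from K toward the side with fewer gas moles, so the system shifts toward the side with more gas moles — to the left.
Dilution lowers every aqueous concentration by the same factor. Δn_aq = 2 − 1 = +1, so the system shifts toward the side with more dissolved moles — to the right.
The two effects oppose each other, so the net shift — and hence the change in J — cannot be determined from the given information.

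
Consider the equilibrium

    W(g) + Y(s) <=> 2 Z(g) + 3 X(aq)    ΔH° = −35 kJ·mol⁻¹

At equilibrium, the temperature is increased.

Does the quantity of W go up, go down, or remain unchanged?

increases

The forward reaction is exothermic. Raising T favours the endothermic direction — shift to the left.
The net shift is to the left. W is a reactant, so its amount increases.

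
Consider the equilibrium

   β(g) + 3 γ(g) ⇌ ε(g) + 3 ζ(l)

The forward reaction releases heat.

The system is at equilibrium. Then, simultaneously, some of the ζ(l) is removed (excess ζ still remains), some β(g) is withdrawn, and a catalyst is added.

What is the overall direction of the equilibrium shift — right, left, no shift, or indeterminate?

left

ζ is a pure liquid; its activity is 1 regardless of amount, so Q is unaffected — no shift from this change.
Removing β (g), a reactant, drives the reaction to the left.
A catalyst speeds both forward and reverse rates equally; it changes neither Q nor K — no shift from this change.
Only the nonzero effect(s) matter; the net shift is to the left.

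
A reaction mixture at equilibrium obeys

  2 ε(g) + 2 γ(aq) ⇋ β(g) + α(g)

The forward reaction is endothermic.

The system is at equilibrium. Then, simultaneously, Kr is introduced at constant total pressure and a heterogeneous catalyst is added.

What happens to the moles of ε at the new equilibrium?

Adding inert gas at constant total pressure expands the volume, scaling every reacting partial pressure by the same factor. Δn_gas = 2 − 2 = 0, so Q is unchanged — no shift.
A catalyst speeds both forward and reverse rates equally; it changes neither Q nor K — no shift from this change.
No net shift occurs, so the amount of ε is unchanged.

unchanged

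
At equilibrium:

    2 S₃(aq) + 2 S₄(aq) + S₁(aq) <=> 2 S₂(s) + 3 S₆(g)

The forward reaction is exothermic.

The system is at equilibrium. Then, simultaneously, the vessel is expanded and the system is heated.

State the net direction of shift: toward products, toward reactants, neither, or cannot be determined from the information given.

cannot be determined

Gas moles: reactants 0, products 3 (Δn_gas = +3). Expansion shifts the system toward the side with more moles of gas — to the right.
The forward reaction is exothermic. Raising T favours the endothermic direction — shift to the left.
The individual effects push in opposite directions; without quantitative information the net direction cannot be determined.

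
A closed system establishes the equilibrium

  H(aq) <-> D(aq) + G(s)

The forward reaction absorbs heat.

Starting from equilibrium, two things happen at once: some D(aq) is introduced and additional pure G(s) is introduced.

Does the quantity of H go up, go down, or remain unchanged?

Adding D (aq), a product, drives the reaction to the left.
G is a pure solid; its activity is 1 regardless of amount, so Q is unaffected — no shift from this change.
The net shift is to the left. H is a reactant, so its amount increases.

increases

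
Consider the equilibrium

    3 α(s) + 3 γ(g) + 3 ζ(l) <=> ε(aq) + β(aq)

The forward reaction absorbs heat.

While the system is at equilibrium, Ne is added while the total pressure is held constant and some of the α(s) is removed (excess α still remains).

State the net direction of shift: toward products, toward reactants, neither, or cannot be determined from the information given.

Adding inert gas at constant total pressure expands the volume and lowers every reacting partial pressure. With Δn_gas = 0 − 3 = -3, Q moves away from K toward the side with fewer gas moles, so the system shifts toward the side with more gas moles — to the left.
α is a pure solid; its activity is 1 regardless of amount, so Q is unaffected — no shift from this change.
Only the nonzero effect(s) matter; the net shift is to the left.

left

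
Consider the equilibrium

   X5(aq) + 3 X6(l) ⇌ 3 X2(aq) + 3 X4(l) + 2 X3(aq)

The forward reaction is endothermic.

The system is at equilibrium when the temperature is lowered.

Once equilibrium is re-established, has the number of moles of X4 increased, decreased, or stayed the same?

The forward reaction is endothermic. Lowering T favours the exothermic direction — shift to the left.
The net shift is to the left. X4 is a product, so its amount decreases.

decreases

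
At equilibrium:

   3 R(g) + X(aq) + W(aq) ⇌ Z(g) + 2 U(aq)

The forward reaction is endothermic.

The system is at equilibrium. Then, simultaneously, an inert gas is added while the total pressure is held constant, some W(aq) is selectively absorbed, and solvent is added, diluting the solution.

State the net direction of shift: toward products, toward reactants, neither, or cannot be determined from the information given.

Adding inert gas at constant total pressure expands the volume and lowers every reacting partial pressure. With Δn_gas = 1 − 3 = -2, Q moves away from K toward the side with fewer gas moles, so the system shifts toward the side with more gas moles — to the left.
Removing W (aq), a reactant, drives the reaction to the left.
Dilution scales every aqueous concentration by the same factor. Δn_aq = 2 − 2 = 0, so Q is unchanged — no shift.
Only the nonzero effect(s) matter; the net shift is to the left.

left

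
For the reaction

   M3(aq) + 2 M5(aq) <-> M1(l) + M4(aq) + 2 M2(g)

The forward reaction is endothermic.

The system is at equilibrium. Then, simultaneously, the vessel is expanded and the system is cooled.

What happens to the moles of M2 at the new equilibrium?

cannot be determined

Gas moles: reactants 0, products 2 (Δn_gas = +2). Expansion shifts the system toward the side with more moles of gas — to the right.
The forward reaction is endothermic. Lowering T favours the exothermic direction — shift to the left.
The two effects oppose each other, so the net shift — and hence the change in M2 — cannot be determined from the given information.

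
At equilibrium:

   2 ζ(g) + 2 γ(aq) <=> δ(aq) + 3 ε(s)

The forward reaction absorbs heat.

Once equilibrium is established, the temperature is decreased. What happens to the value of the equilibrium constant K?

K depends on temperature via the van 't Hoff relation. The forward reaction is endothermic, so lowering T decreases K.

decreases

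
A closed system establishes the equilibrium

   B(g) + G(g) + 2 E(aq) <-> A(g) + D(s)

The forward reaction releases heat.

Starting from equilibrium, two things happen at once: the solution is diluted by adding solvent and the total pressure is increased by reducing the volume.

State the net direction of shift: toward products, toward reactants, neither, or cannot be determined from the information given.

Dilution lowers every aqueous concentration by the same factor. Δn_aq = 0 − 2 = -2, so the system shifts toward the side with more dissolved moles — to the left.
Gas moles: reactants 2, products 1 (Δn_gas = -1). Compression shifts the system toward the side with fewer moles of gas — to the right.
The individual effects push in opposite directions; without quantitative information the net direction cannot be determined.

cannot be determined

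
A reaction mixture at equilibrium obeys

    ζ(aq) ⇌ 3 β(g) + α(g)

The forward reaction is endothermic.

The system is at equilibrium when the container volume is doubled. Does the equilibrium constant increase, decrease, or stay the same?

The equilibrium constant depends only on temperature. This perturbation may move the position of equilibrium, but since T is unchanged, K itself is unchanged.

unchanged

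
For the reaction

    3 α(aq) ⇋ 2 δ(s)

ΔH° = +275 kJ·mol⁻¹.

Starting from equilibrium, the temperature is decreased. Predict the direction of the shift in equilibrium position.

The forward reaction is endothermic. Lowering T favours the exothermic direction — shift to the left.

left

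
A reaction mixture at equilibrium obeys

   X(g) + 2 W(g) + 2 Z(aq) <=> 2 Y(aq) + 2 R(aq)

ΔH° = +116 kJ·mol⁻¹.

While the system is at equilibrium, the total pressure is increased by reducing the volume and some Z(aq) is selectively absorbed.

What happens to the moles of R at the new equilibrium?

cannot be determined

Gas moles: reactants 3, products 0 (Δn_gas = -3). Compression shifts the system toward the side with fewer moles of gas — to the right.
Removing Z (aq), a reactant, drives the reaction to the left.
The two effects oppose each other, so the net shift — and hence the change in R — cannot be determined from the given information.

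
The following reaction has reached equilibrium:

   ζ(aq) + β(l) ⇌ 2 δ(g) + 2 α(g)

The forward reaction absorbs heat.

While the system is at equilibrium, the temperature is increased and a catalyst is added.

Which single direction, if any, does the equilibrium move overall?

The forward reaction is endothermic. Raising T favours the endothermic direction — shift to the right.
A catalyst speeds both forward and reverse rates equally; it changes neither Q nor K — no shift from this change.
Only the nonzero effect(s) matter; the net shift is to the right.

right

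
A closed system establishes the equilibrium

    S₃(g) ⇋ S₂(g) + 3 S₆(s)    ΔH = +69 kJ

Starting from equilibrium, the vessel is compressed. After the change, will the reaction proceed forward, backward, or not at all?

no shift

Gas moles: reactants 1, products 1. Δn_gas = 0, so a volume change leaves Q equal to K — no shift from this change.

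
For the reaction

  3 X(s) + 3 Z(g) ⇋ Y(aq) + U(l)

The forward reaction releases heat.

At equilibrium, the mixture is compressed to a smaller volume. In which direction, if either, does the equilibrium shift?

right

Gas moles: reactants 3, products 0 (Δn_gas = -3). Compression shifts the system toward the side with fewer moles of gas — to the right.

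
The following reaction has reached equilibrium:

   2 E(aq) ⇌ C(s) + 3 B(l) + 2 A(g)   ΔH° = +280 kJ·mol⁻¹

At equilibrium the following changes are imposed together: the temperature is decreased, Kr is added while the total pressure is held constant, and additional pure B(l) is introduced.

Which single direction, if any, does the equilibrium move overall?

The forward reaction is endothermic. Lowering T favours the exothermic direction — shift to the left.
Adding inert gas at constant total pressure expands the volume and lowers every reacting partial pressure. With Δn_gas = 2 − 0 = +2, Q moves away from K toward the side with fewer gas moles, so the system shifts toward the side with more gas moles — to the right.
B is a pure liquid; its activity is 1 regardless of amount, so Q is unaffected — no shift from this change.
The individual effects push in opposite directions; without quantitative information the net direction cannot be determined.

cannot be determined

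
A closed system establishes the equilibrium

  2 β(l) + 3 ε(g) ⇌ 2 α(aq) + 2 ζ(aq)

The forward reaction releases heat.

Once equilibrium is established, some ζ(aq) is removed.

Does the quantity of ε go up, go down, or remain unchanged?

decreases

Removing ζ (aq), a product, drives the reaction to the right.
The net shift is to the right. ε is a reactant, so its amount decreases.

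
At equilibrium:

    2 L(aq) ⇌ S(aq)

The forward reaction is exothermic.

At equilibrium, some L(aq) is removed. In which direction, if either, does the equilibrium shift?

left

Removing L (aq), a reactant, drives the reaction to the left.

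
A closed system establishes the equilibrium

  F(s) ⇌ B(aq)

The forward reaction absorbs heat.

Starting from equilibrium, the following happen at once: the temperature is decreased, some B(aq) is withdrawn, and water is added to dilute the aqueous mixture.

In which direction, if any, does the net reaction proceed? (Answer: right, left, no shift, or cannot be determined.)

The forward reaction is endothermic. Lowering T favours the exothermic direction — shift to the left.
Removing B (aq), a product, drives the reaction to the right.
Dilution lowers every aqueous concentration by the same factor. Δn_aq = 1 − 0 = +1, so the system shifts toward the side with more dissolved moles — to the right.
The individual effects push in opposite directions; without quantitative information the net direction cannot be determined.

cannot be determined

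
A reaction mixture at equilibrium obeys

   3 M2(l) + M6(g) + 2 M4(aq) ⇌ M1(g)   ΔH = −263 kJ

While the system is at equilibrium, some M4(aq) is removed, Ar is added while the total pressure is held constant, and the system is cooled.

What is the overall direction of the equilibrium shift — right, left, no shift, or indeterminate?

Removing M4 (aq), a reactant, drives the reaction to the left.
Adding inert gas at constant total pressure expands the volume, scaling every reacting partial pressure by the same factor. Δn_gas = 1 − 1 = 0, so Q is unchanged — no shift.
The forward reaction is exothermic. Lowering T favours the exothermic direction — shift to the right.
The individual effects push in opposite directions; without quantitative information the net direction cannot be determined.

cannot be determined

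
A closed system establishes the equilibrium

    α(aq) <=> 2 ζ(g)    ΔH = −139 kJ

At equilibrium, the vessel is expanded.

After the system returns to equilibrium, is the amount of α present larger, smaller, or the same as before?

Gas moles: reactants 0, products 2 (Δn_gas = +2). Expansion shifts the system toward the side with more moles of gas — to the right.
The net shift is to the right. α is a reactant, so its amount decreases.

decreases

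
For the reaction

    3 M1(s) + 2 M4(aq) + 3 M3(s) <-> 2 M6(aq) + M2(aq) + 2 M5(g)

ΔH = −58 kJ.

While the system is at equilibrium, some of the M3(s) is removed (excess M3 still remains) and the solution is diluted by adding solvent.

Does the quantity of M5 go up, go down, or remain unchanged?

M3 is a pure solid; its activity is 1 regardless of amount, so Q is unaffected — no shift from this change.
Dilution lowers every aqueous concentration by the same factor. Δn_aq = 3 − 2 = +1, so the system shifts toward the side with more dissolved moles — to the right.
The net shift is to the right. M5 is a product, so its amount increases.

increases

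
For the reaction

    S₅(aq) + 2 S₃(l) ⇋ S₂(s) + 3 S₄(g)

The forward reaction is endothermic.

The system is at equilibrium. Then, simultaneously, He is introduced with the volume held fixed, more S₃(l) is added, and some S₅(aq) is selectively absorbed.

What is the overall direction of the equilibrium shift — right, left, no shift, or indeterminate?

left

At constant volume, adding an inert gas leaves every reacting species' partial pressure unchanged, so Q is unchanged — no shift from this change.
S₃ is a pure liquid; its activity is 1 regardless of amount, so Q is unaffected — no shift from this change.
Removing S₅ (aq), a reactant, drives the reaction to the left.
Only the nonzero effect(s) matter; the net shift is to the left.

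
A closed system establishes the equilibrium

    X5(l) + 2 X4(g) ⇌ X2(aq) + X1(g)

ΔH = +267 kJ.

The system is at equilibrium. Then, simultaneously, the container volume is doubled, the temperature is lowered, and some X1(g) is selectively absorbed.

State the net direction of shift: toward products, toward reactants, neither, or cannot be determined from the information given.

cannot be determined

Gas moles: reactants 2, products 1 (Δn_gas = -1). Expansion shifts the system toward the side with more moles of gas — to the left.
The forward reaction is endothermic. Lowering T favours the exothermic direction — shift to the left.
Removing X1 (g), a product, drives the reaction to the right.
The individual effects push in opposite directions; without quantitative information the net direction cannot be determined.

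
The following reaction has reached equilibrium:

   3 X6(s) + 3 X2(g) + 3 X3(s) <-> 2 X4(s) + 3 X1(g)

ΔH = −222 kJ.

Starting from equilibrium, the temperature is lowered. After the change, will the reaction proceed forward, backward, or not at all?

right

The forward reaction is exothermic. Lowering T favours the exothermic direction — shift to the right.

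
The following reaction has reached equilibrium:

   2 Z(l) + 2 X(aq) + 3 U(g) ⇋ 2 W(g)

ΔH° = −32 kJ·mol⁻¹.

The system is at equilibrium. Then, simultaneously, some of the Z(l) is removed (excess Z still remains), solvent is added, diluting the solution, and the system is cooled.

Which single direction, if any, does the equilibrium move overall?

Z is a pure liquid; its activity is 1 regardless of amount, so Q is unaffected — no shift from this change.
Dilution lowers every aqueous concentration by the same factor. Δn_aq = 0 − 2 = -2, so the system shifts toward the side with more dissolved moles — to the left.
The forward reaction is exothermic. Lowering T favours the exothermic direction — shift to the right.
The individual effects push in opposite directions; without quantitative information the net direction cannot be determined.

cannot be determined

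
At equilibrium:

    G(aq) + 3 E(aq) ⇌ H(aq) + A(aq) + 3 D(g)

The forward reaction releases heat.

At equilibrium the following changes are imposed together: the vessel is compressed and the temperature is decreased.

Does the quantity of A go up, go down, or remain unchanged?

cannot be determined

Gas moles: reactants 0, products 3 (Δn_gas = +3). Compression shifts the system toward the side with fewer moles of gas — to the left.
The forward reaction is exothermic. Lowering T favours the exothermic direction — shift to the right.
The two effects oppose each other, so the net shift — and hence the change in A — cannot be determined from the given information.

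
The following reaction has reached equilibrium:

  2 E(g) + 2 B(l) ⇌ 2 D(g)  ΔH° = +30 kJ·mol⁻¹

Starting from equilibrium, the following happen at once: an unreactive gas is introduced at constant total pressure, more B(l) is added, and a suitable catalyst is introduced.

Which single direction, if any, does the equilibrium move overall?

Adding inert gas at constant total pressure expands the volume, scaling every reacting partial pressure by the same factor. Δn_gas = 2 − 2 = 0, so Q is unchanged — no shift.
B is a pure liquid; its activity is 1 regardless of amount, so Q is unaffected — no shift from this change.
A catalyst speeds both forward and reverse rates equally; it changes neither Q nor K — no shift from this change.
None of the changes alters Q relative to K, so there is no net shift.

no shift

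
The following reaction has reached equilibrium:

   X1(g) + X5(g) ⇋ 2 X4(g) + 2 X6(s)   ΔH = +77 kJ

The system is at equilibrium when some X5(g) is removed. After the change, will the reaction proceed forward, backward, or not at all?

left

Removing X5 (g), a reactant, drives the reaction to the left.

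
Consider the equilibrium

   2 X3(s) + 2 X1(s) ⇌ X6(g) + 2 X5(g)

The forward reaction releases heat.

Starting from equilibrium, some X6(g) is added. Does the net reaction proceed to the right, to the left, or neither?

Adding X6 (g), a product, drives the reaction to the left.

left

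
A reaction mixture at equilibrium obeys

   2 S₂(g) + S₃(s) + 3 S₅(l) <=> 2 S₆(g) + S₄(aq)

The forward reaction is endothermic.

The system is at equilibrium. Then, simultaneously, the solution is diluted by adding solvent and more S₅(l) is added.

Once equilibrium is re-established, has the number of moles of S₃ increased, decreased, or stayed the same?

decreases

Dilution lowers every aqueous concentration by the same factor. Δn_aq = 1 − 0 = +1, so the system shifts toward the side with more dissolved moles — to the right.
S₅ is a pure liquid; its activity is 1 regardless of amount, so Q is unaffected — no shift from this change.
The net shift is to the right. S₃ is a reactant, so its amount decreases.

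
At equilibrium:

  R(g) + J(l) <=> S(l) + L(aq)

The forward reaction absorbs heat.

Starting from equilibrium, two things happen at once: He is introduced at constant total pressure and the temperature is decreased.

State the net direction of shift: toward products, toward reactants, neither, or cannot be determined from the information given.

Adding inert gas at constant total pressure expands the volume and lowers every reacting partial pressure. With Δn_gas = 0 − 1 = -1, Q moves away from K toward the side with fewer gas moles, so the system shifts toward the side with more gas moles — to the left.
The forward reaction is endothermic. Lowering T favours the exothermic direction — shift to the left.
All effects act in the same direction — net shift to the left.

left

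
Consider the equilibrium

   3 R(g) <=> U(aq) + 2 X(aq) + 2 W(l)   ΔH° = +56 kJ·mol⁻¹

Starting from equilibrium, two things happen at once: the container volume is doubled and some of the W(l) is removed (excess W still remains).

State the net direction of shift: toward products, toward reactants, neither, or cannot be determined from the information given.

Gas moles: reactants 3, products 0 (Δn_gas = -3). Expansion shifts the system toward the side with more moles of gas — to the left.
W is a pure liquid; its activity is 1 regardless of amount, so Q is unaffected — no shift from this change.
Only the nonzero effect(s) matter; the net shift is to the left.

left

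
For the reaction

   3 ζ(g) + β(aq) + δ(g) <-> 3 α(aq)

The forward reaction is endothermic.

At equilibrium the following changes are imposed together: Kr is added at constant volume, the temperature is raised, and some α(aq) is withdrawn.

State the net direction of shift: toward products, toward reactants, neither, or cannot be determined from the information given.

At constant volume, adding an inert gas leaves every reacting species' partial pressure unchanged, so Q is unchanged — no shift from this change.
The forward reaction is endothermic. Raising T favours the endothermic direction — shift to the right.
Removing α (aq), a product, drives the reaction to the right.
Only the nonzero effect(s) matter; the net shift is to the right.

right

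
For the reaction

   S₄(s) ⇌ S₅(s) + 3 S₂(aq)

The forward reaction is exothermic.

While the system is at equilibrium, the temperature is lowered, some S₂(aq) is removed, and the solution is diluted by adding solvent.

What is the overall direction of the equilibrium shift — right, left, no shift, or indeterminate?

right

The forward reaction is exothermic. Lowering T favours the exothermic direction — shift to the right.
Removing S₂ (aq), a product, drives the reaction to the right.
Dilution lowers every aqueous concentration by the same factor. Δn_aq = 3 − 0 = +3, so the system shifts toward the side with more dissolved moles — to the right.
All effects act in the same direction — net shift to the right.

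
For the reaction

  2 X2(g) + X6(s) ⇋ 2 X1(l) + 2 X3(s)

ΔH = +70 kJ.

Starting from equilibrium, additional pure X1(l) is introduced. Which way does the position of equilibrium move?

no shift

X1 is a pure liquid; its activity is 1 regardless of amount, so Q is unaffected — no shift from this change.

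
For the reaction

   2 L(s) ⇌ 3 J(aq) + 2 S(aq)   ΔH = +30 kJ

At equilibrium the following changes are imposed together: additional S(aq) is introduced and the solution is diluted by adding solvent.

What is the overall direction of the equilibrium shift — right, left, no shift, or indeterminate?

Adding S (aq), a product, drives the reaction to the left.
Dilution lowers every aqueous concentration by the same factor. Δn_aq = 5 − 0 = +5, so the system shifts toward the side with more dissolved moles — to the right.
The individual effects push in opposite directions; without quantitative information the net direction cannot be determined.

cannot be determined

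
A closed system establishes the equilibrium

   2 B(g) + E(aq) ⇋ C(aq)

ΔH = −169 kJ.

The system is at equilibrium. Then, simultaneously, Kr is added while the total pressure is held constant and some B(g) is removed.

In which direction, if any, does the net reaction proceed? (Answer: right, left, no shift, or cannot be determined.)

Adding inert gas at constant total pressure expands the volume and lowers every reacting partial pressure. With Δn_gas = 0 − 2 = -2, Q moves away from K toward the side with fewer gas moles, so the system shifts toward the side with more gas moles — to the left.
Removing B (g), a reactant, drives the reaction to the left.
All effects act in the same direction — net shift to the left.

left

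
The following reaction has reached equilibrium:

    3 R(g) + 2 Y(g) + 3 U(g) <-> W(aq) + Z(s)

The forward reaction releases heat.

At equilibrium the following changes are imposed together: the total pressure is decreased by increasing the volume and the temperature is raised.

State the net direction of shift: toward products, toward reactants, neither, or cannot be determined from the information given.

left

Gas moles: reactants 8, products 0 (Δn_gas = -8). Expansion shifts the system toward the side with more moles of gas — to the left.
The forward reaction is exothermic. Raising T favours the endothermic direction — shift to the left.
All effects act in the same direction — net shift to the left.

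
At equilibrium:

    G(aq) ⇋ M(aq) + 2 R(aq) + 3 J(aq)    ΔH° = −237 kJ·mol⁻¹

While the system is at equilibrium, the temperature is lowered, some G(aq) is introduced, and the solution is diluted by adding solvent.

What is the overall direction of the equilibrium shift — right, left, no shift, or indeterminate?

right

The forward reaction is exothermic. Lowering T favours the exothermic direction — shift to the right.
Adding G (aq), a reactant, drives the reaction to the right.
Dilution lowers every aqueous concentration by the same factor. Δn_aq = 6 − 1 = +5, so the system shifts toward the side with more dissolved moles — to the right.
All effects act in the same direction — net shift to the right.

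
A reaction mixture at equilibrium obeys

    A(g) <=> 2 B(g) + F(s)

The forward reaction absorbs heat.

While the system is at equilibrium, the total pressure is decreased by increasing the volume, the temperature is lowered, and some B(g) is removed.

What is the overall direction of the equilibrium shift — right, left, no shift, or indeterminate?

cannot be determined

Gas moles: reactants 1, products 2 (Δn_gas = +1). Expansion shifts the system toward the side with more moles of gas — to the right.
The forward reaction is endothermic. Lowering T favours the exothermic direction — shift to the left.
Removing B (g), a product, drives the reaction to the right.
The individual effects push in opposite directions; without quantitative information the net direction cannot be determined.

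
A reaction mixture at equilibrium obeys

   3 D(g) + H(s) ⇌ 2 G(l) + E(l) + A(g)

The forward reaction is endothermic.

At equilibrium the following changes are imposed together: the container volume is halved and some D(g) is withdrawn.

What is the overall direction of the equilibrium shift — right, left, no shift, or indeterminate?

Gas moles: reactants 3, products 1 (Δn_gas = -2). Compression shifts the system toward the side with fewer moles of gas — to the right.
Removing D (g), a reactant, drives the reaction to the left.
The individual effects push in opposite directions; without quantitative information the net direction cannot be determined.

cannot be determined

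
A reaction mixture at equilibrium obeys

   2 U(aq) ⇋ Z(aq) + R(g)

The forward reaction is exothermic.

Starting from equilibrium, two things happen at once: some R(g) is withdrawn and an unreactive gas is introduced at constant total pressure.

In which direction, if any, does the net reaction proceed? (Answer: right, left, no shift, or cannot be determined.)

right

Removing R (g), a product, drives the reaction to the right.
Adding inert gas at constant total pressure expands the volume and lowers every reacting partial pressure. With Δn_gas = 1 − 0 = +1, Q moves away from K toward the side with fewer gas moles, so the system shifts toward the side with more gas moles — to the right.
All effects act in the same direction — net shift to the right.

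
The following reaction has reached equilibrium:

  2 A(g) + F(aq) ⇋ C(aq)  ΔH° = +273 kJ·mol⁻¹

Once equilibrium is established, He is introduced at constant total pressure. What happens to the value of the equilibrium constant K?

unchanged

The equilibrium constant depends only on temperature. This perturbation may move the position of equilibrium, but since T is unchanged, K itself is unchanged.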